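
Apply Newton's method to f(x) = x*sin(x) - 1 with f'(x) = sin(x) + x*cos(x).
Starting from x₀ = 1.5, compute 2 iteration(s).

f(x) = x*sin(x) - 1
f'(x) = sin(x) + x*cos(x)
x₀ = 1.5

Newton-Raphson formula: x_{n+1} = x_n - f(x_n)/f'(x_n)

Iteration 1:
  f(1.500000) = 0.496242
  f'(1.500000) = 1.103601
  x_1 = 1.500000 - 0.496242/1.103601 = 1.050342
Iteration 2:
  f(1.050342) = -0.088730
  f'(1.050342) = 1.389902
  x_2 = 1.050342 - (-0.088730)/1.389902 = 1.114181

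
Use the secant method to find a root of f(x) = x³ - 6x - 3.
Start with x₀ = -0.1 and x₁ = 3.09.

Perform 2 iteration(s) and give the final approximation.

f(x) = x³ - 6x - 3
x₀ = -0.1, x₁ = 3.09

Secant formula: x_{n+1} = x_n - f(x_n)(x_n - x_{n-1})/(f(x_n) - f(x_{n-1}))

Iteration 1:
  f(-0.100000) = -2.401000
  f(3.090000) = 7.963629
  x_2 = 3.090000 - 7.963629×(3.090000 - (-0.100000))/(7.963629 - (-2.401000))
       = 0.638974
Iteration 2:
  f(3.090000) = 7.963629
  f(0.638974) = -6.572958
  x_3 = 0.638974 - (-6.572958)×(0.638974 - 3.090000)/(-6.572958 - 7.963629)
       = 1.747246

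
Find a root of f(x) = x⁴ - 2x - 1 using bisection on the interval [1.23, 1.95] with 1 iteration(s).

f(x) = x⁴ - 2x - 1
Initial interval: [1.23, 1.95]

Iteration 1:
  c_1 = (1.230000 + 1.950000)/2 = 1.590000
  f(c_1) = f(1.590000) = 2.211290
  f(a) × f(c) < 0, new interval: [1.230000, 1.590000]

After 1 iteration(s), the approximation is c_1 = 1.590000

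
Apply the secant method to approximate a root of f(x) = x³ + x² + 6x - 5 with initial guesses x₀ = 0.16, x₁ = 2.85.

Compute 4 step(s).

f(x) = x³ + x² + 6x - 5
x₀ = 0.16, x₁ = 2.85

Secant formula: x_{n+1} = x_n - f(x_n)(x_n - x_{n-1})/(f(x_n) - f(x_{n-1}))

Iteration 1:
  f(0.160000) = -4.010304
  f(2.850000) = 43.371625
  x_2 = 2.850000 - 43.371625×(2.850000 - 0.160000)/(43.371625 - (-4.010304))
       = 0.387676
Iteration 2:
  f(2.850000) = 43.371625
  f(0.387676) = -2.465388
  x_3 = 0.387676 - (-2.465388)×(0.387676 - 2.850000)/(-2.465388 - 43.371625)
       = 0.520114
Iteration 3:
  f(0.387676) = -2.465388
  f(0.520114) = -1.468095
  x_4 = 0.520114 - (-1.468095)×(0.520114 - 0.387676)/(-1.468095 - (-2.465388))
       = 0.715074
Iteration 4:
  f(0.520114) = -1.468095
  f(0.715074) = 0.167416
  x_5 = 0.715074 - 0.167416×(0.715074 - 0.520114)/(0.167416 - (-1.468095))
       = 0.695117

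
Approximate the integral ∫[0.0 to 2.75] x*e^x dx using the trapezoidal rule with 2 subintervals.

f(x) = x*e^x
a = 0.0, b = 2.75, n = 2
h = (b - a)/n = 1.375000

Trapezoidal rule: (h/2)[f(x₀) + 2f(x₁) + 2f(x₂) + ... + f(xₙ)]

x_0 = 0.0000, f(x_0) = 0.000000, coefficient = 1
x_1 = 1.3750, f(x_1) = 5.438230, coefficient = 2
x_2 = 2.7500, f(x_2) = 43.017238, coefficient = 1

I ≈ (1.375000/2) × 53.893699 = 37.051918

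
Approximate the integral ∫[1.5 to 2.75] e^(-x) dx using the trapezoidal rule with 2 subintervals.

f(x) = e^(-x)
a = 1.5, b = 2.75, n = 2
h = (b - a)/n = 0.625000

Trapezoidal rule: (h/2)[f(x₀) + 2f(x₁) + 2f(x₂) + ... + f(xₙ)]

x_0 = 1.5000, f(x_0) = 0.223130, coefficient = 1
x_1 = 2.1250, f(x_1) = 0.119433, coefficient = 2
x_2 = 2.7500, f(x_2) = 0.063928, coefficient = 1

I ≈ (0.625000/2) × 0.525924 = 0.164351
Exact value: 0.159202
Error: 0.005149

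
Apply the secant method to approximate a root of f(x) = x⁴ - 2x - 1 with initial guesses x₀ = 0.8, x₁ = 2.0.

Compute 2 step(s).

f(x) = x⁴ - 2x - 1
x₀ = 0.8, x₁ = 2.0

Secant formula: x_{n+1} = x_n - f(x_n)(x_n - x_{n-1})/(f(x_n) - f(x_{n-1}))

Iteration 1:
  f(0.800000) = -2.190400
  f(2.000000) = 11.000000
  x_2 = 2.000000 - 11.000000×(2.000000 - 0.800000)/(11.000000 - (-2.190400))
       = 0.999272
Iteration 2:
  f(2.000000) = 11.000000
  f(0.999272) = -2.001452
  x_3 = 0.999272 - (-2.001452)×(0.999272 - 2.000000)/(-2.001452 - 11.000000)
       = 1.153325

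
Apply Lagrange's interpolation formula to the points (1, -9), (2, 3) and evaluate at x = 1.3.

Lagrange interpolation formula:
P(x) = Σ yᵢ × Lᵢ(x)
where Lᵢ(x) = Π_{j≠i} (x - xⱼ)/(xᵢ - xⱼ)

L_0(1.3) = (1.3 - 2)/(1 - 2) = 0.700000
L_1(1.3) = (1.3 - 1)/(2 - 1) = 0.300000

P(1.3) = (-9)×L_0(1.3) + 3×L_1(1.3)
P(1.3) = -5.400000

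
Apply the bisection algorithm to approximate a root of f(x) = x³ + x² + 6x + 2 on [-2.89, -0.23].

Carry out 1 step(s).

f(x) = x³ + x² + 6x + 2
Initial interval: [-2.89, -0.23]

Iteration 1:
  c_1 = (-2.890000 + (-0.230000))/2 = -1.560000
  f(c_1) = f(-1.560000) = -8.722816
  f(a) × f(c) ≥ 0, new interval: [-1.560000, -0.230000]

After 1 iteration(s), the approximation is c_1 = -1.560000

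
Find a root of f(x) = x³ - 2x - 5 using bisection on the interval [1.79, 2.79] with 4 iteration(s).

f(x) = x³ - 2x - 5
Initial interval: [1.79, 2.79]

Iteration 1:
  c_1 = (1.790000 + 2.790000)/2 = 2.290000
  f(c_1) = f(2.290000) = 2.428989
  f(a) × f(c) < 0, new interval: [1.790000, 2.290000]
Iteration 2:
  c_2 = (1.790000 + 2.290000)/2 = 2.040000
  f(c_2) = f(2.040000) = -0.590336
  f(a) × f(c) ≥ 0, new interval: [2.040000, 2.290000]
Iteration 3:
  c_3 = (2.040000 + 2.290000)/2 = 2.165000
  f(c_3) = f(2.165000) = 0.817842
  f(a) × f(c) < 0, new interval: [2.040000, 2.165000]
Iteration 4:
  c_4 = (2.040000 + 2.165000)/2 = 2.102500
  f(c_4) = f(2.102500) = 0.089114
  f(a) × f(c) < 0, new interval: [2.040000, 2.102500]

After 4 iteration(s), the approximation is c_4 = 2.102500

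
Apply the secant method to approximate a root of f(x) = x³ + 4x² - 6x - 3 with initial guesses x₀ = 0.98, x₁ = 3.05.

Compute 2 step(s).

f(x) = x³ + 4x² - 6x - 3
x₀ = 0.98, x₁ = 3.05

Secant formula: x_{n+1} = x_n - f(x_n)(x_n - x_{n-1})/(f(x_n) - f(x_{n-1}))

Iteration 1:
  f(0.980000) = -4.097208
  f(3.050000) = 44.282625
  x_2 = 3.050000 - 44.282625×(3.050000 - 0.980000)/(44.282625 - (-4.097208))
       = 1.155305
Iteration 2:
  f(3.050000) = 44.282625
  f(1.155305) = -3.050893
  x_3 = 1.155305 - (-3.050893)×(1.155305 - 3.050000)/(-3.050893 - 44.282625)
       = 1.277428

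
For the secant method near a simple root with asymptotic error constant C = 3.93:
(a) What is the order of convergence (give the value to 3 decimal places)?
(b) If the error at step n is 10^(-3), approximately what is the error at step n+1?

(a) Secant method has superlinear convergence with order φ = (1+√5)/2 ≈ 1.618.
    This means |e_{n+1}| ≈ C|e_n|^1.618.

(b) With |e_n| = 10^(-3) and C = 3.93:
    |e_{n+1}| ≈ 3.93 × (10^(-3))^1.618 = 3.93 × 10^(-4.85)

(a) ≈ 1.618 (golden ratio); (b) |e_{n+1}| ≈ 5.499e-05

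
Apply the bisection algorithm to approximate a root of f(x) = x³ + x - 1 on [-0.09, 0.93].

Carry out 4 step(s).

f(x) = x³ + x - 1
Initial interval: [-0.09, 0.93]

Iteration 1:
  c_1 = (-0.090000 + 0.930000)/2 = 0.420000
  f(c_1) = f(0.420000) = -0.505912
  f(a) × f(c) ≥ 0, new interval: [0.420000, 0.930000]
Iteration 2:
  c_2 = (0.420000 + 0.930000)/2 = 0.675000
  f(c_2) = f(0.675000) = -0.017453
  f(a) × f(c) ≥ 0, new interval: [0.675000, 0.930000]
Iteration 3:
  c_3 = (0.675000 + 0.930000)/2 = 0.802500
  f(c_3) = f(0.802500) = 0.319315
  f(a) × f(c) < 0, new interval: [0.675000, 0.802500]
Iteration 4:
  c_4 = (0.675000 + 0.802500)/2 = 0.738750
  f(c_4) = f(0.738750) = 0.141924
  f(a) × f(c) < 0, new interval: [0.675000, 0.738750]

After 4 iteration(s), the approximation is c_4 = 0.738750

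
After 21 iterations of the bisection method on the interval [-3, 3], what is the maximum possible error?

Bisection error bound: |error| ≤ (b-a)/2^n
|error| ≤ (3 - (-3))/2^21 = 6/2^21
|error| ≤ 0.0000028610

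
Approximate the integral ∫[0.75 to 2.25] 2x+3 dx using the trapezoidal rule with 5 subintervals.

f(x) = 2x+3
a = 0.75, b = 2.25, n = 5
h = (b - a)/n = 0.300000

Trapezoidal rule: (h/2)[f(x₀) + 2f(x₁) + 2f(x₂) + ... + f(xₙ)]

x_0 = 0.7500, f(x_0) = 4.500000, coefficient = 1
x_1 = 1.0500, f(x_1) = 5.100000, coefficient = 2
x_2 = 1.3500, f(x_2) = 5.700000, coefficient = 2
x_3 = 1.6500, f(x_3) = 6.300000, coefficient = 2
x_4 = 1.9500, f(x_4) = 6.900000, coefficient = 2
x_5 = 2.2500, f(x_5) = 7.500000, coefficient = 1

I ≈ (0.300000/2) × 60.000000 = 9.000000
Exact value: 9.000000
Error: 0.000000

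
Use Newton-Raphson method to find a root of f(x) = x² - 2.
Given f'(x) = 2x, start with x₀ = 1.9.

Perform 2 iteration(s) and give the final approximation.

f(x) = x² - 2
f'(x) = 2x
x₀ = 1.9

Newton-Raphson formula: x_{n+1} = x_n - f(x_n)/f'(x_n)

Iteration 1:
  f(1.900000) = 1.610000
  f'(1.900000) = 3.800000
  x_1 = 1.900000 - 1.610000/3.800000 = 1.476316
Iteration 2:
  f(1.476316) = 0.179508
  f'(1.476316) = 2.952632
  x_2 = 1.476316 - 0.179508/2.952632 = 1.415520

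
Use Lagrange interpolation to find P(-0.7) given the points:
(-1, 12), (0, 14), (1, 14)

Lagrange interpolation formula:
P(x) = Σ yᵢ × Lᵢ(x)
where Lᵢ(x) = Π_{j≠i} (x - xⱼ)/(xᵢ - xⱼ)

L_0(-0.7) = (-0.7 - 0)/(-1 - 0) × (-0.7 - 1)/(-1 - 1) = 0.595000
L_1(-0.7) = (-0.7 - (-1))/(0 - (-1)) × (-0.7 - 1)/(0 - 1) = 0.510000
L_2(-0.7) = (-0.7 - (-1))/(1 - (-1)) × (-0.7 - 0)/(1 - 0) = -0.105000

P(-0.7) = 12×L_0(-0.7) + 14×L_1(-0.7) + 14×L_2(-0.7)
P(-0.7) = 12.810000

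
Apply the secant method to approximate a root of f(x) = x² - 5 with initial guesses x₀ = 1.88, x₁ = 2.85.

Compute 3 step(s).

f(x) = x² - 5
x₀ = 1.88, x₁ = 2.85

Secant formula: x_{n+1} = x_n - f(x_n)(x_n - x_{n-1})/(f(x_n) - f(x_{n-1}))

Iteration 1:
  f(1.880000) = -1.465600
  f(2.850000) = 3.122500
  x_2 = 2.850000 - 3.122500×(2.850000 - 1.880000)/(3.122500 - (-1.465600))
       = 2.189852
Iteration 2:
  f(2.850000) = 3.122500
  f(2.189852) = -0.204548
  x_3 = 2.189852 - (-0.204548)×(2.189852 - 2.850000)/(-0.204548 - 3.122500)
       = 2.230438
Iteration 3:
  f(2.189852) = -0.204548
  f(2.230438) = -0.025146
  x_4 = 2.230438 - (-0.025146)×(2.230438 - 2.189852)/(-0.025146 - (-0.204548))
       = 2.236127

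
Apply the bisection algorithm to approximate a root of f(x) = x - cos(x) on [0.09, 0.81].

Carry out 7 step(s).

f(x) = x - cos(x)
Initial interval: [0.09, 0.81]

Iteration 1:
  c_1 = (0.090000 + 0.810000)/2 = 0.450000
  f(c_1) = f(0.450000) = -0.450447
  f(a) × f(c) ≥ 0, new interval: [0.450000, 0.810000]
Iteration 2:
  c_2 = (0.450000 + 0.810000)/2 = 0.630000
  f(c_2) = f(0.630000) = -0.178028
  f(a) × f(c) ≥ 0, new interval: [0.630000, 0.810000]
Iteration 3:
  c_3 = (0.630000 + 0.810000)/2 = 0.720000
  f(c_3) = f(0.720000) = -0.031806
  f(a) × f(c) ≥ 0, new interval: [0.720000, 0.810000]
Iteration 4:
  c_4 = (0.720000 + 0.810000)/2 = 0.765000
  f(c_4) = f(0.765000) = 0.043618
  f(a) × f(c) < 0, new interval: [0.720000, 0.765000]
Iteration 5:
  c_5 = (0.720000 + 0.765000)/2 = 0.742500
  f(c_5) = f(0.742500) = 0.005719
  f(a) × f(c) < 0, new interval: [0.720000, 0.742500]
Iteration 6:
  c_6 = (0.720000 + 0.742500)/2 = 0.731250
  f(c_6) = f(0.731250) = -0.013090
  f(a) × f(c) ≥ 0, new interval: [0.731250, 0.742500]
Iteration 7:
  c_7 = (0.731250 + 0.742500)/2 = 0.736875
  f(c_7) = f(0.736875) = -0.003697
  f(a) × f(c) ≥ 0, new interval: [0.736875, 0.742500]

After 7 iteration(s), the approximation is c_7 = 0.736875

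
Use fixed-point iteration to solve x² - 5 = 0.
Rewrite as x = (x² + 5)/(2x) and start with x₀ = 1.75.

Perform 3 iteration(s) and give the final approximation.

Equation: x² - 5 = 0
Fixed-point form: x = (x² + 5)/(2x)
x₀ = 1.75

x_1 = g(1.750000) = 2.303571
x_2 = g(2.303571) = 2.237057
x_3 = g(2.237057) = 2.236068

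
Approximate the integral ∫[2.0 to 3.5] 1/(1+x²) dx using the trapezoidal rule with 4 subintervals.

f(x) = 1/(1+x²)
a = 2.0, b = 3.5, n = 4
h = (b - a)/n = 0.375000

Trapezoidal rule: (h/2)[f(x₀) + 2f(x₁) + 2f(x₂) + ... + f(xₙ)]

x_0 = 2.0000, f(x_0) = 0.200000, coefficient = 1
x_1 = 2.3750, f(x_1) = 0.150588, coefficient = 2
x_2 = 2.7500, f(x_2) = 0.116788, coefficient = 2
x_3 = 3.1250, f(x_3) = 0.092888, coefficient = 2
x_4 = 3.5000, f(x_4) = 0.075472, coefficient = 1

I ≈ (0.375000/2) × 0.996001 = 0.186750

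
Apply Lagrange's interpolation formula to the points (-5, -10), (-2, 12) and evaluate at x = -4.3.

Lagrange interpolation formula:
P(x) = Σ yᵢ × Lᵢ(x)
where Lᵢ(x) = Π_{j≠i} (x - xⱼ)/(xᵢ - xⱼ)

L_0(-4.3) = (-4.3 - (-2))/(-5 - (-2)) = 0.766667
L_1(-4.3) = (-4.3 - (-5))/(-2 - (-5)) = 0.233333

P(-4.3) = (-10)×L_0(-4.3) + 12×L_1(-4.3)
P(-4.3) = -4.866667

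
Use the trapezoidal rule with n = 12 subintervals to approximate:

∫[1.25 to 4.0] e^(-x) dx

f(x) = e^(-x)
a = 1.25, b = 4.0, n = 12
h = (b - a)/n = 0.229167

Trapezoidal rule: (h/2)[f(x₀) + 2f(x₁) + 2f(x₂) + ... + f(xₙ)]

x_0 = 1.2500, f(x_0) = 0.286505, coefficient = 1
x_1 = 1.4792, f(x_1) = 0.227827, coefficient = 2
x_2 = 1.7083, f(x_2) = 0.181167, coefficient = 2
x_3 = 1.9375, f(x_3) = 0.144064, coefficient = 2
x_4 = 2.1667, f(x_4) = 0.114559, coefficient = 2
x_5 = 2.3958, f(x_5) = 0.091097, coefficient = 2
x_6 = 2.6250, f(x_6) = 0.072440, coefficient = 2
x_7 = 2.8542, f(x_7) = 0.057604, coefficient = 2
x_8 = 3.0833, f(x_8) = 0.045806, coefficient = 2
x_9 = 3.3125, f(x_9) = 0.036425, coefficient = 2
x_10 = 3.5417, f(x_10) = 0.028965, coefficient = 2
x_11 = 3.7708, f(x_11) = 0.023033, coefficient = 2
x_12 = 4.0000, f(x_12) = 0.018316, coefficient = 1

I ≈ (0.229167/2) × 2.350794 = 0.269362
Exact value: 0.268189
Error: 0.001173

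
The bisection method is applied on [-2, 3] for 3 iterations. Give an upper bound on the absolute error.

Bisection error bound: |error| ≤ (b-a)/2^n
|error| ≤ (3 - (-2))/2^3 = 5/2^3
|error| ≤ 0.6250000000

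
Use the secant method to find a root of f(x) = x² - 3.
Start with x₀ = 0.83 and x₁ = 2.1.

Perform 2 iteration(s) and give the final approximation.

f(x) = x² - 3
x₀ = 0.83, x₁ = 2.1

Secant formula: x_{n+1} = x_n - f(x_n)(x_n - x_{n-1})/(f(x_n) - f(x_{n-1}))

Iteration 1:
  f(0.830000) = -2.311100
  f(2.100000) = 1.410000
  x_2 = 2.100000 - 1.410000×(2.100000 - 0.830000)/(1.410000 - (-2.311100))
       = 1.618771
Iteration 2:
  f(2.100000) = 1.410000
  f(1.618771) = -0.379579
  x_3 = 1.618771 - (-0.379579)×(1.618771 - 2.100000)/(-0.379579 - 1.410000)
       = 1.720843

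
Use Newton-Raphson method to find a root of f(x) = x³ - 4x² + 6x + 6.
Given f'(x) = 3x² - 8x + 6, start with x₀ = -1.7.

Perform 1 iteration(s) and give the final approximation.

f(x) = x³ - 4x² + 6x + 6
f'(x) = 3x² - 8x + 6
x₀ = -1.7

Newton-Raphson formula: x_{n+1} = x_n - f(x_n)/f'(x_n)

Iteration 1:
  f(-1.700000) = -20.673000
  f'(-1.700000) = 28.270000
  x_1 = -1.700000 - (-20.673000)/28.270000 = -0.968730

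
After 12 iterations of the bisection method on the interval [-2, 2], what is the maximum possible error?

Bisection error bound: |error| ≤ (b-a)/2^n
|error| ≤ (2 - (-2))/2^12 = 4/2^12
|error| ≤ 0.0009765625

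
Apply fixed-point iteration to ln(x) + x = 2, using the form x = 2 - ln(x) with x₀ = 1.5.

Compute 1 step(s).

Equation: ln(x) + x = 2
Fixed-point form: x = 2 - ln(x)
x₀ = 1.5

x_1 = g(1.500000) = 1.594535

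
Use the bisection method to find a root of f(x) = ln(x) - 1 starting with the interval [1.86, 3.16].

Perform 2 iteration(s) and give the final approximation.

f(x) = ln(x) - 1
Initial interval: [1.86, 3.16]

Iteration 1:
  c_1 = (1.860000 + 3.160000)/2 = 2.510000
  f(c_1) = f(2.510000) = -0.079717
  f(a) × f(c) ≥ 0, new interval: [2.510000, 3.160000]
Iteration 2:
  c_2 = (2.510000 + 3.160000)/2 = 2.835000
  f(c_2) = f(2.835000) = 0.042042
  f(a) × f(c) < 0, new interval: [2.510000, 2.835000]

After 2 iteration(s), the approximation is c_2 = 2.835000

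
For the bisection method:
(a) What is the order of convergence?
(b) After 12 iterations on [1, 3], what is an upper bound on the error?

(a) Bisection has linear (order 1) convergence; the error is halved each step.

(b) Error bound = (b-a)/2^n = (3 - 1)/2^{12}
    = 2/2^{12}

(a) 1 (linear); (b) error ≤ 4.88e-04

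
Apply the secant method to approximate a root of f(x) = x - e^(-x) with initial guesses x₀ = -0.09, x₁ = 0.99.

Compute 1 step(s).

f(x) = x - e^(-x)
x₀ = -0.09, x₁ = 0.99

Secant formula: x_{n+1} = x_n - f(x_n)(x_n - x_{n-1})/(f(x_n) - f(x_{n-1}))

Iteration 1:
  f(-0.090000) = -1.184174
  f(0.990000) = 0.618423
  x_2 = 0.990000 - 0.618423×(0.990000 - (-0.090000))/(0.618423 - (-1.184174))
       = 0.619481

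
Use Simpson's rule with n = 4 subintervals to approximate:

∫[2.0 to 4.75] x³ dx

f(x) = x³
a = 2.0, b = 4.75, n = 4
h = (b - a)/n = 0.687500

Simpson's rule: (h/3)[f(x₀) + 4f(x₁) + 2f(x₂) + ... + f(xₙ)]

x_0 = 2.0000, f(x_0) = 8.000000, coefficient = 1
x_1 = 2.6875, f(x_1) = 19.410889, coefficient = 4
x_2 = 3.3750, f(x_2) = 38.443359, coefficient = 2
x_3 = 4.0625, f(x_3) = 67.047119, coefficient = 4
x_4 = 4.7500, f(x_4) = 107.171875, coefficient = 1

I ≈ (0.687500/3) × 537.890625 = 123.266602
Exact value: 123.266602
Error: 0.000000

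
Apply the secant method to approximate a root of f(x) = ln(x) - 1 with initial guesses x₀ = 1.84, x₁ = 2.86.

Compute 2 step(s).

f(x) = ln(x) - 1
x₀ = 1.84, x₁ = 2.86

Secant formula: x_{n+1} = x_n - f(x_n)(x_n - x_{n-1})/(f(x_n) - f(x_{n-1}))

Iteration 1:
  f(1.840000) = -0.390234
  f(2.860000) = 0.050822
  x_2 = 2.860000 - 0.050822×(2.860000 - 1.840000)/(0.050822 - (-0.390234))
       = 2.742468
Iteration 2:
  f(2.860000) = 0.050822
  f(2.742468) = 0.008858
  x_3 = 2.742468 - 0.008858×(2.742468 - 2.860000)/(0.008858 - 0.050822)
       = 2.717658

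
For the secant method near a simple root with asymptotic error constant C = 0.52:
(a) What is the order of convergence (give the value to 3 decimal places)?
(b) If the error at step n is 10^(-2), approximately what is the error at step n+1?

(a) Secant method has superlinear convergence with order φ = (1+√5)/2 ≈ 1.618.
    This means |e_{n+1}| ≈ C|e_n|^1.618.

(b) With |e_n| = 10^(-2) and C = 0.52:
    |e_{n+1}| ≈ 0.52 × (10^(-2))^1.618 = 0.52 × 10^(-3.24)

(a) ≈ 1.618 (golden ratio); (b) |e_{n+1}| ≈ 3.020e-04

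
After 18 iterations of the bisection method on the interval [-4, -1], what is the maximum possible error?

Bisection error bound: |error| ≤ (b-a)/2^n
|error| ≤ (-1 - (-4))/2^18 = 3/2^18
|error| ≤ 0.0000114441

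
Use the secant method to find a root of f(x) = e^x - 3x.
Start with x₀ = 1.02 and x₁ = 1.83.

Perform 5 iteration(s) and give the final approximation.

f(x) = e^x - 3x
x₀ = 1.02, x₁ = 1.83

Secant formula: x_{n+1} = x_n - f(x_n)(x_n - x_{n-1})/(f(x_n) - f(x_{n-1}))

Iteration 1:
  f(1.020000) = -0.286805
  f(1.830000) = 0.743887
  x_2 = 1.830000 - 0.743887×(1.830000 - 1.020000)/(0.743887 - (-0.286805))
       = 1.245394
Iteration 2:
  f(1.830000) = 0.743887
  f(1.245394) = -0.261878
  x_3 = 1.245394 - (-0.261878)×(1.245394 - 1.830000)/(-0.261878 - 0.743887)
       = 1.397612
Iteration 3:
  f(1.245394) = -0.261878
  f(1.397612) = -0.147308
  x_4 = 1.397612 - (-0.147308)×(1.397612 - 1.245394)/(-0.147308 - (-0.261878))
       = 1.593325
Iteration 4:
  f(1.397612) = -0.147308
  f(1.593325) = 0.140106
  x_5 = 1.593325 - 0.140106×(1.593325 - 1.397612)/(0.140106 - (-0.147308))
       = 1.497921
Iteration 5:
  f(1.593325) = 0.140106
  f(1.497921) = -0.021382
  x_6 = 1.497921 - (-0.021382)×(1.497921 - 1.593325)/(-0.021382 - 0.140106)
       = 1.510553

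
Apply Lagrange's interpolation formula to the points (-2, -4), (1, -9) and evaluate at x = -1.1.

Lagrange interpolation formula:
P(x) = Σ yᵢ × Lᵢ(x)
where Lᵢ(x) = Π_{j≠i} (x - xⱼ)/(xᵢ - xⱼ)

L_0(-1.1) = (-1.1 - 1)/(-2 - 1) = 0.700000
L_1(-1.1) = (-1.1 - (-2))/(1 - (-2)) = 0.300000

P(-1.1) = (-4)×L_0(-1.1) + (-9)×L_1(-1.1)
P(-1.1) = -5.500000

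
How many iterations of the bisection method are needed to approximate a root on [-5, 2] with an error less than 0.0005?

We need (b-a)/2^n ≤ 0.0005
(2 - (-5))/2^n ≤ 0.0005
7/2^n ≤ 0.0005
2^n ≥ 14000
n ≥ log₂(14000) = 13.77
n ≥ 14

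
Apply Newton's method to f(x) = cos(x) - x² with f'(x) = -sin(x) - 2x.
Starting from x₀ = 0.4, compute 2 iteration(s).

f(x) = cos(x) - x²
f'(x) = -sin(x) - 2x
x₀ = 0.4

Newton-Raphson formula: x_{n+1} = x_n - f(x_n)/f'(x_n)

Iteration 1:
  f(0.400000) = 0.761061
  f'(0.400000) = -1.189418
  x_1 = 0.400000 - 0.761061/(-1.189418) = 1.039860
Iteration 2:
  f(1.039860) = -0.574967
  f'(1.039860) = -2.942053
  x_2 = 1.039860 - (-0.574967)/(-2.942053) = 0.844429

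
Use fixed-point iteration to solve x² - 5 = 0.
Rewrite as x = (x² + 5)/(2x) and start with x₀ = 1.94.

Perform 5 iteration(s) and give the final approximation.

Equation: x² - 5 = 0
Fixed-point form: x = (x² + 5)/(2x)
x₀ = 1.94

x_1 = g(1.940000) = 2.258660
x_2 = g(2.258660) = 2.236181
x_3 = g(2.236181) = 2.236068
x_4 = g(2.236068) = 2.236068
x_5 = g(2.236068) = 2.236068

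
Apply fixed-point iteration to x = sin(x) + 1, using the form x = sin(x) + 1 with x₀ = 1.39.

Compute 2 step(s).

Equation: x = sin(x) + 1
Fixed-point form: x = sin(x) + 1
x₀ = 1.39

x_1 = g(1.390000) = 1.983701
x_2 = g(1.983701) = 1.915959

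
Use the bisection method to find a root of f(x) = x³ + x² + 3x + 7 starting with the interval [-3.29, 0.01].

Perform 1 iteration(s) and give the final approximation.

f(x) = x³ + x² + 3x + 7
Initial interval: [-3.29, 0.01]

Iteration 1:
  c_1 = (-3.290000 + 0.010000)/2 = -1.640000
  f(c_1) = f(-1.640000) = 0.358656
  f(a) × f(c) < 0, new interval: [-3.290000, -1.640000]

After 1 iteration(s), the approximation is c_1 = -1.640000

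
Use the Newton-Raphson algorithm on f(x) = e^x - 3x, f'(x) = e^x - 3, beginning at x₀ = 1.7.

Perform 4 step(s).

f(x) = e^x - 3x
f'(x) = e^x - 3
x₀ = 1.7

Newton-Raphson formula: x_{n+1} = x_n - f(x_n)/f'(x_n)

Iteration 1:
  f(1.700000) = 0.373947
  f'(1.700000) = 2.473947
  x_1 = 1.700000 - 0.373947/2.473947 = 1.548846
Iteration 2:
  f(1.548846) = 0.059498
  f'(1.548846) = 1.706036
  x_2 = 1.548846 - 0.059498/1.706036 = 1.513971
Iteration 3:
  f(1.513971) = 0.002829
  f'(1.513971) = 1.544741
  x_3 = 1.513971 - 0.002829/1.544741 = 1.512140
Iteration 4:
  f(1.512140) = 0.000008
  f'(1.512140) = 1.536426
  x_4 = 1.512140 - 0.000008/1.536426 = 1.512135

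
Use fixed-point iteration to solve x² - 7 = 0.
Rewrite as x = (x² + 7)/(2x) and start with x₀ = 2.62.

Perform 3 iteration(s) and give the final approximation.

Equation: x² - 7 = 0
Fixed-point form: x = (x² + 7)/(2x)
x₀ = 2.62

x_1 = g(2.620000) = 2.645878
x_2 = g(2.645878) = 2.645751
x_3 = g(2.645751) = 2.645751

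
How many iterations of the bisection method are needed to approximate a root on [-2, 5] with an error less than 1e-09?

We need (b-a)/2^n ≤ 1e-09
(5 - (-2))/2^n ≤ 1e-09
7/2^n ≤ 1e-09
2^n ≥ 7000000000
n ≥ log₂(7000000000) = 32.70
n ≥ 33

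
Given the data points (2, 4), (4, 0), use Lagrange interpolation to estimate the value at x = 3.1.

Lagrange interpolation formula:
P(x) = Σ yᵢ × Lᵢ(x)
where Lᵢ(x) = Π_{j≠i} (x - xⱼ)/(xᵢ - xⱼ)

L_0(3.1) = (3.1 - 4)/(2 - 4) = 0.450000
L_1(3.1) = (3.1 - 2)/(4 - 2) = 0.550000

P(3.1) = 4×L_0(3.1) + 0×L_1(3.1)
P(3.1) = 1.800000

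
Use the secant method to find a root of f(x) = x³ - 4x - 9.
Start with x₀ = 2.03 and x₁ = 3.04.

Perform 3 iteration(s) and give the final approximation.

f(x) = x³ - 4x - 9
x₀ = 2.03, x₁ = 3.04

Secant formula: x_{n+1} = x_n - f(x_n)(x_n - x_{n-1})/(f(x_n) - f(x_{n-1}))

Iteration 1:
  f(2.030000) = -8.754573
  f(3.040000) = 6.934464
  x_2 = 3.040000 - 6.934464×(3.040000 - 2.030000)/(6.934464 - (-8.754573))
       = 2.593586
Iteration 2:
  f(3.040000) = 6.934464
  f(2.593586) = -1.928102
  x_3 = 2.593586 - (-1.928102)×(2.593586 - 3.040000)/(-1.928102 - 6.934464)
       = 2.690706
Iteration 3:
  f(2.593586) = -1.928102
  f(2.690706) = -0.282389
  x_4 = 2.690706 - (-0.282389)×(2.690706 - 2.593586)/(-0.282389 - (-1.928102))
       = 2.707371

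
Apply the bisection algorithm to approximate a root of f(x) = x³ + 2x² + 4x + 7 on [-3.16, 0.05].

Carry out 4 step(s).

f(x) = x³ + 2x² + 4x + 7
Initial interval: [-3.16, 0.05]

Iteration 1:
  c_1 = (-3.160000 + 0.050000)/2 = -1.555000
  f(c_1) = f(-1.555000) = 1.856021
  f(a) × f(c) < 0, new interval: [-3.160000, -1.555000]
Iteration 2:
  c_2 = (-3.160000 + (-1.555000))/2 = -2.357500
  f(c_2) = f(-2.357500) = -4.416916
  f(a) × f(c) ≥ 0, new interval: [-2.357500, -1.555000]
Iteration 3:
  c_3 = (-2.357500 + (-1.555000))/2 = -1.956250
  f(c_3) = f(-1.956250) = -0.657573
  f(a) × f(c) ≥ 0, new interval: [-1.956250, -1.555000]
Iteration 4:
  c_4 = (-1.956250 + (-1.555000))/2 = -1.755625
  f(c_4) = f(-1.755625) = 0.730717
  f(a) × f(c) < 0, new interval: [-1.956250, -1.755625]

After 4 iteration(s), the approximation is c_4 = -1.755625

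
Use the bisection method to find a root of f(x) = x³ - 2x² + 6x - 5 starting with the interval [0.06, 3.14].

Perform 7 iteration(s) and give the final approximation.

f(x) = x³ - 2x² + 6x - 5
Initial interval: [0.06, 3.14]

Iteration 1:
  c_1 = (0.060000 + 3.140000)/2 = 1.600000
  f(c_1) = f(1.600000) = 3.576000
  f(a) × f(c) < 0, new interval: [0.060000, 1.600000]
Iteration 2:
  c_2 = (0.060000 + 1.600000)/2 = 0.830000
  f(c_2) = f(0.830000) = -0.826013
  f(a) × f(c) ≥ 0, new interval: [0.830000, 1.600000]
Iteration 3:
  c_3 = (0.830000 + 1.600000)/2 = 1.215000
  f(c_3) = f(1.215000) = 1.131163
  f(a) × f(c) < 0, new interval: [0.830000, 1.215000]
Iteration 4:
  c_4 = (0.830000 + 1.215000)/2 = 1.022500
  f(c_4) = f(1.022500) = 0.113018
  f(a) × f(c) < 0, new interval: [0.830000, 1.022500]
Iteration 5:
  c_5 = (0.830000 + 1.022500)/2 = 0.926250
  f(c_5) = f(0.926250) = -0.363712
  f(a) × f(c) ≥ 0, new interval: [0.926250, 1.022500]
Iteration 6:
  c_6 = (0.926250 + 1.022500)/2 = 0.974375
  f(c_6) = f(0.974375) = -0.127485
  f(a) × f(c) ≥ 0, new interval: [0.974375, 1.022500]
Iteration 7:
  c_7 = (0.974375 + 1.022500)/2 = 0.998437
  f(c_7) = f(0.998437) = -0.007810
  f(a) × f(c) ≥ 0, new interval: [0.998437, 1.022500]

After 7 iteration(s), the approximation is c_7 = 0.998437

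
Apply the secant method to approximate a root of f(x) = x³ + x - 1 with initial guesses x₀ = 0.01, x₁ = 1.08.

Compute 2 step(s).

f(x) = x³ + x - 1
x₀ = 0.01, x₁ = 1.08

Secant formula: x_{n+1} = x_n - f(x_n)(x_n - x_{n-1})/(f(x_n) - f(x_{n-1}))

Iteration 1:
  f(0.010000) = -0.989999
  f(1.080000) = 1.339712
  x_2 = 1.080000 - 1.339712×(1.080000 - 0.010000)/(1.339712 - (-0.989999))
       = 0.464691
Iteration 2:
  f(1.080000) = 1.339712
  f(0.464691) = -0.434964
  x_3 = 0.464691 - (-0.434964)×(0.464691 - 1.080000)/(-0.434964 - 1.339712)
       = 0.615500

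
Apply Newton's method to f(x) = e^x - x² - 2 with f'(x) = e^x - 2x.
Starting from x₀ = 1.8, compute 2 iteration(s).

f(x) = e^x - x² - 2
f'(x) = e^x - 2x
x₀ = 1.8

Newton-Raphson formula: x_{n+1} = x_n - f(x_n)/f'(x_n)

Iteration 1:
  f(1.800000) = 0.809647
  f'(1.800000) = 2.449647
  x_1 = 1.800000 - 0.809647/2.449647 = 1.469484
Iteration 2:
  f(1.469484) = 0.187608
  f'(1.469484) = 1.408024
  x_2 = 1.469484 - 0.187608/1.408024 = 1.336242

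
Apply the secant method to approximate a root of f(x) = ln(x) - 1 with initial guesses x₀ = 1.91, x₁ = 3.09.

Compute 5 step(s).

f(x) = ln(x) - 1
x₀ = 1.91, x₁ = 3.09

Secant formula: x_{n+1} = x_n - f(x_n)(x_n - x_{n-1})/(f(x_n) - f(x_{n-1}))

Iteration 1:
  f(1.910000) = -0.352897
  f(3.090000) = 0.128171
  x_2 = 3.090000 - 0.128171×(3.090000 - 1.910000)/(0.128171 - (-0.352897))
       = 2.775612
Iteration 2:
  f(3.090000) = 0.128171
  f(2.775612) = 0.020871
  x_3 = 2.775612 - 0.020871×(2.775612 - 3.090000)/(0.020871 - 0.128171)
       = 2.714459
Iteration 3:
  f(2.775612) = 0.020871
  f(2.714459) = -0.001407
  x_4 = 2.714459 - (-0.001407)×(2.714459 - 2.775612)/(-0.001407 - 0.020871)
       = 2.718322
Iteration 4:
  f(2.714459) = -0.001407
  f(2.718322) = 0.000015
  x_5 = 2.718322 - 0.000015×(2.718322 - 2.714459)/(0.000015 - (-0.001407))
       = 2.718282
Iteration 5:
  f(2.718322) = 0.000015
  f(2.718282) = 0.000000
  x_6 = 2.718282 - 0.000000×(2.718282 - 2.718322)/(0.000000 - 0.000015)
       = 2.718282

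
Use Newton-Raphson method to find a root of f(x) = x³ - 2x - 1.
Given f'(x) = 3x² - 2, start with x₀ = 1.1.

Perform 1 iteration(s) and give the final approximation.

f(x) = x³ - 2x - 1
f'(x) = 3x² - 2
x₀ = 1.1

Newton-Raphson formula: x_{n+1} = x_n - f(x_n)/f'(x_n)

Iteration 1:
  f(1.100000) = -1.869000
  f'(1.100000) = 1.630000
  x_1 = 1.100000 - (-1.869000)/1.630000 = 2.246626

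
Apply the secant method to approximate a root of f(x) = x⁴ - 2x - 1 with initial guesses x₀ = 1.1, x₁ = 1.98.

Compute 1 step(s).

f(x) = x⁴ - 2x - 1
x₀ = 1.1, x₁ = 1.98

Secant formula: x_{n+1} = x_n - f(x_n)(x_n - x_{n-1})/(f(x_n) - f(x_{n-1}))

Iteration 1:
  f(1.100000) = -1.735900
  f(1.980000) = 10.409536
  x_2 = 1.980000 - 10.409536×(1.980000 - 1.100000)/(10.409536 - (-1.735900))
       = 1.225775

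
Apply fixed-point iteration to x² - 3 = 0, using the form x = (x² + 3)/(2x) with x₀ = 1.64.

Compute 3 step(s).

Equation: x² - 3 = 0
Fixed-point form: x = (x² + 3)/(2x)
x₀ = 1.64

x_1 = g(1.640000) = 1.734634
x_2 = g(1.734634) = 1.732053
x_3 = g(1.732053) = 1.732051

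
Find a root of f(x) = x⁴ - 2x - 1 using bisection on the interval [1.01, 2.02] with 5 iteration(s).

f(x) = x⁴ - 2x - 1
Initial interval: [1.01, 2.02]

Iteration 1:
  c_1 = (1.010000 + 2.020000)/2 = 1.515000
  f(c_1) = f(1.515000) = 1.238058
  f(a) × f(c) < 0, new interval: [1.010000, 1.515000]
Iteration 2:
  c_2 = (1.010000 + 1.515000)/2 = 1.262500
  f(c_2) = f(1.262500) = -0.984463
  f(a) × f(c) ≥ 0, new interval: [1.262500, 1.515000]
Iteration 3:
  c_3 = (1.262500 + 1.515000)/2 = 1.388750
  f(c_3) = f(1.388750) = -0.057900
  f(a) × f(c) ≥ 0, new interval: [1.388750, 1.515000]
Iteration 4:
  c_4 = (1.388750 + 1.515000)/2 = 1.451875
  f(c_4) = f(1.451875) = 0.539665
  f(a) × f(c) < 0, new interval: [1.388750, 1.451875]
Iteration 5:
  c_5 = (1.388750 + 1.451875)/2 = 1.420313
  f(c_5) = f(1.420313) = 0.228824
  f(a) × f(c) < 0, new interval: [1.388750, 1.420313]

After 5 iteration(s), the approximation is c_5 = 1.420313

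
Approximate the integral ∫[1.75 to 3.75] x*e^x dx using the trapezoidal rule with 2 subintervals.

f(x) = x*e^x
a = 1.75, b = 3.75, n = 2
h = (b - a)/n = 1.000000

Trapezoidal rule: (h/2)[f(x₀) + 2f(x₁) + 2f(x₂) + ... + f(xₙ)]

x_0 = 1.7500, f(x_0) = 10.070555, coefficient = 1
x_1 = 2.7500, f(x_1) = 43.017238, coefficient = 2
x_2 = 3.7500, f(x_2) = 159.454058, coefficient = 1

I ≈ (1.000000/2) × 255.559088 = 127.779544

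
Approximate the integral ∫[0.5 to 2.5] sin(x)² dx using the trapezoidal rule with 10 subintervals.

f(x) = sin(x)²
a = 0.5, b = 2.5, n = 10
h = (b - a)/n = 0.200000

Trapezoidal rule: (h/2)[f(x₀) + 2f(x₁) + 2f(x₂) + ... + f(xₙ)]

x_0 = 0.5000, f(x_0) = 0.229849, coefficient = 1
x_1 = 0.7000, f(x_1) = 0.415016, coefficient = 2
x_2 = 0.9000, f(x_2) = 0.613601, coefficient = 2
x_3 = 1.1000, f(x_3) = 0.794251, coefficient = 2
x_4 = 1.3000, f(x_4) = 0.928444, coefficient = 2
x_5 = 1.5000, f(x_5) = 0.994996, coefficient = 2
x_6 = 1.7000, f(x_6) = 0.983399, coefficient = 2
x_7 = 1.9000, f(x_7) = 0.895484, coefficient = 2
x_8 = 2.1000, f(x_8) = 0.745130, coefficient = 2
x_9 = 2.3000, f(x_9) = 0.556076, coefficient = 2
x_10 = 2.5000, f(x_10) = 0.358169, coefficient = 1

I ≈ (0.200000/2) × 14.440814 = 1.444081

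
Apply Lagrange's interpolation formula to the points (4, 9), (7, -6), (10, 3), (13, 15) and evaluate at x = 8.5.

Lagrange interpolation formula:
P(x) = Σ yᵢ × Lᵢ(x)
where Lᵢ(x) = Π_{j≠i} (x - xⱼ)/(xᵢ - xⱼ)

L_0(8.5) = (8.5 - 7)/(4 - 7) × (8.5 - 10)/(4 - 10) × (8.5 - 13)/(4 - 13) = -0.062500
L_1(8.5) = (8.5 - 4)/(7 - 4) × (8.5 - 10)/(7 - 10) × (8.5 - 13)/(7 - 13) = 0.562500
L_2(8.5) = (8.5 - 4)/(10 - 4) × (8.5 - 7)/(10 - 7) × (8.5 - 13)/(10 - 13) = 0.562500
L_3(8.5) = (8.5 - 4)/(13 - 4) × (8.5 - 7)/(13 - 7) × (8.5 - 10)/(13 - 10) = -0.062500

P(8.5) = 9×L_0(8.5) + (-6)×L_1(8.5) + 3×L_2(8.5) + 15×L_3(8.5)
P(8.5) = -3.187500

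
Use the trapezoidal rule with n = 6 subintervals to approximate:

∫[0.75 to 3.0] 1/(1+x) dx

f(x) = 1/(1+x)
a = 0.75, b = 3.0, n = 6
h = (b - a)/n = 0.375000

Trapezoidal rule: (h/2)[f(x₀) + 2f(x₁) + 2f(x₂) + ... + f(xₙ)]

x_0 = 0.7500, f(x_0) = 0.571429, coefficient = 1
x_1 = 1.1250, f(x_1) = 0.470588, coefficient = 2
x_2 = 1.5000, f(x_2) = 0.400000, coefficient = 2
x_3 = 1.8750, f(x_3) = 0.347826, coefficient = 2
x_4 = 2.2500, f(x_4) = 0.307692, coefficient = 2
x_5 = 2.6250, f(x_5) = 0.275862, coefficient = 2
x_6 = 3.0000, f(x_6) = 0.250000, coefficient = 1

I ≈ (0.375000/2) × 4.425366 = 0.829756
Exact value: 0.826679
Error: 0.003078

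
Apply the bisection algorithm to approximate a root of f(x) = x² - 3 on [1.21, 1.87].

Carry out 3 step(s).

f(x) = x² - 3
Initial interval: [1.21, 1.87]

Iteration 1:
  c_1 = (1.210000 + 1.870000)/2 = 1.540000
  f(c_1) = f(1.540000) = -0.628400
  f(a) × f(c) ≥ 0, new interval: [1.540000, 1.870000]
Iteration 2:
  c_2 = (1.540000 + 1.870000)/2 = 1.705000
  f(c_2) = f(1.705000) = -0.092975
  f(a) × f(c) ≥ 0, new interval: [1.705000, 1.870000]
Iteration 3:
  c_3 = (1.705000 + 1.870000)/2 = 1.787500
  f(c_3) = f(1.787500) = 0.195156
  f(a) × f(c) < 0, new interval: [1.705000, 1.787500]

After 3 iteration(s), the approximation is c_3 = 1.787500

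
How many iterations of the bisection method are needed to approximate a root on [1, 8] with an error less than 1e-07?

We need (b-a)/2^n ≤ 1e-07
(8 - 1)/2^n ≤ 1e-07
7/2^n ≤ 1e-07
2^n ≥ 70000000
n ≥ log₂(70000000) = 26.06
n ≥ 27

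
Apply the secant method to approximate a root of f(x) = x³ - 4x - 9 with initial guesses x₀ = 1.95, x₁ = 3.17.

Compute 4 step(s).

f(x) = x³ - 4x - 9
x₀ = 1.95, x₁ = 3.17

Secant formula: x_{n+1} = x_n - f(x_n)(x_n - x_{n-1})/(f(x_n) - f(x_{n-1}))

Iteration 1:
  f(1.950000) = -9.385125
  f(3.170000) = 10.175013
  x_2 = 3.170000 - 10.175013×(3.170000 - 1.950000)/(10.175013 - (-9.385125))
       = 2.535367
Iteration 2:
  f(3.170000) = 10.175013
  f(2.535367) = -2.843917
  x_3 = 2.535367 - (-2.843917)×(2.535367 - 3.170000)/(-2.843917 - 10.175013)
       = 2.673999
Iteration 3:
  f(2.535367) = -2.843917
  f(2.673999) = -0.576180
  x_4 = 2.673999 - (-0.576180)×(2.673999 - 2.535367)/(-0.576180 - (-2.843917))
       = 2.709222
Iteration 4:
  f(2.673999) = -0.576180
  f(2.709222) = 0.048492
  x_5 = 2.709222 - 0.048492×(2.709222 - 2.673999)/(0.048492 - (-0.576180))
       = 2.706488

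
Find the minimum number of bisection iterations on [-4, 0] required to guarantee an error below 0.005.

We need (b-a)/2^n ≤ 0.005
(0 - (-4))/2^n ≤ 0.005
4/2^n ≤ 0.005
2^n ≥ 800
n ≥ log₂(800) = 9.64
n ≥ 10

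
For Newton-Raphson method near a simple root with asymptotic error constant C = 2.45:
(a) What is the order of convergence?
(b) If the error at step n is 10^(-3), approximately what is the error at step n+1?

(a) Newton-Raphson has quadratic (order 2) convergence near simple roots.
    This means |e_{n+1}| ≈ C|e_n|².

(b) With |e_n| = 10^(-3) and C = 2.45:
    |e_{n+1}| ≈ 2.45 × (10^(-3))² = 2.45 × 10^(-6)

(a) 2 (quadratic); (b) |e_{n+1}| ≈ 2.450e-06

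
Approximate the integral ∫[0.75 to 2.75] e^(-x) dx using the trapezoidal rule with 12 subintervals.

f(x) = e^(-x)
a = 0.75, b = 2.75, n = 12
h = (b - a)/n = 0.166667

Trapezoidal rule: (h/2)[f(x₀) + 2f(x₁) + 2f(x₂) + ... + f(xₙ)]

x_0 = 0.7500, f(x_0) = 0.472367, coefficient = 1
x_1 = 0.9167, f(x_1) = 0.399850, coefficient = 2
x_2 = 1.0833, f(x_2) = 0.338465, coefficient = 2
x_3 = 1.2500, f(x_3) = 0.286505, coefficient = 2
x_4 = 1.4167, f(x_4) = 0.242521, coefficient = 2
x_5 = 1.5833, f(x_5) = 0.205290, coefficient = 2
x_6 = 1.7500, f(x_6) = 0.173774, coefficient = 2
x_7 = 1.9167, f(x_7) = 0.147096, coefficient = 2
x_8 = 2.0833, f(x_8) = 0.124514, coefficient = 2
x_9 = 2.2500, f(x_9) = 0.105399, coefficient = 2
x_10 = 2.4167, f(x_10) = 0.089219, coefficient = 2
x_11 = 2.5833, f(x_11) = 0.075522, coefficient = 2
x_12 = 2.7500, f(x_12) = 0.063928, coefficient = 1

I ≈ (0.166667/2) × 4.912605 = 0.409384
Exact value: 0.408439
Error: 0.000945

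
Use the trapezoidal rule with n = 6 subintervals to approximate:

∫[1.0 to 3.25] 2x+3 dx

f(x) = 2x+3
a = 1.0, b = 3.25, n = 6
h = (b - a)/n = 0.375000

Trapezoidal rule: (h/2)[f(x₀) + 2f(x₁) + 2f(x₂) + ... + f(xₙ)]

x_0 = 1.0000, f(x_0) = 5.000000, coefficient = 1
x_1 = 1.3750, f(x_1) = 5.750000, coefficient = 2
x_2 = 1.7500, f(x_2) = 6.500000, coefficient = 2
x_3 = 2.1250, f(x_3) = 7.250000, coefficient = 2
x_4 = 2.5000, f(x_4) = 8.000000, coefficient = 2
x_5 = 2.8750, f(x_5) = 8.750000, coefficient = 2
x_6 = 3.2500, f(x_6) = 9.500000, coefficient = 1

I ≈ (0.375000/2) × 87.000000 = 16.312500
Exact value: 16.312500
Error: 0.000000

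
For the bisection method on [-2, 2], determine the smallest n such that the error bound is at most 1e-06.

We need (b-a)/2^n ≤ 1e-06
(2 - (-2))/2^n ≤ 1e-06
4/2^n ≤ 1e-06
2^n ≥ 4000000
n ≥ log₂(4000000) = 21.93
n ≥ 22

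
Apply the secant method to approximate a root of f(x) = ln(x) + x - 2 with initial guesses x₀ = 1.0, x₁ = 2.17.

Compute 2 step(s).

f(x) = ln(x) + x - 2
x₀ = 1.0, x₁ = 2.17

Secant formula: x_{n+1} = x_n - f(x_n)(x_n - x_{n-1})/(f(x_n) - f(x_{n-1}))

Iteration 1:
  f(1.000000) = -1.000000
  f(2.170000) = 0.944727
  x_2 = 2.170000 - 0.944727×(2.170000 - 1.000000)/(0.944727 - (-1.000000))
       = 1.601627
Iteration 2:
  f(2.170000) = 0.944727
  f(1.601627) = 0.072647
  x_3 = 1.601627 - 0.072647×(1.601627 - 2.170000)/(0.072647 - 0.944727)
       = 1.554280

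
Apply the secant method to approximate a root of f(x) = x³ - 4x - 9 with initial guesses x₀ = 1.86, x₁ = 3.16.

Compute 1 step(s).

f(x) = x³ - 4x - 9
x₀ = 1.86, x₁ = 3.16

Secant formula: x_{n+1} = x_n - f(x_n)(x_n - x_{n-1})/(f(x_n) - f(x_{n-1}))

Iteration 1:
  f(1.860000) = -10.005144
  f(3.160000) = 9.914496
  x_2 = 3.160000 - 9.914496×(3.160000 - 1.860000)/(9.914496 - (-10.005144))
       = 2.512958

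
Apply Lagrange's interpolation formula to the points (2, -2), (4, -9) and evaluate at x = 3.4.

Lagrange interpolation formula:
P(x) = Σ yᵢ × Lᵢ(x)
where Lᵢ(x) = Π_{j≠i} (x - xⱼ)/(xᵢ - xⱼ)

L_0(3.4) = (3.4 - 4)/(2 - 4) = 0.300000
L_1(3.4) = (3.4 - 2)/(4 - 2) = 0.700000

P(3.4) = (-2)×L_0(3.4) + (-9)×L_1(3.4)
P(3.4) = -6.900000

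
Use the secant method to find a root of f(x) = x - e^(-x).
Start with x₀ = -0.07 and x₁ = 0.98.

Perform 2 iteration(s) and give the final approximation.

f(x) = x - e^(-x)
x₀ = -0.07, x₁ = 0.98

Secant formula: x_{n+1} = x_n - f(x_n)(x_n - x_{n-1})/(f(x_n) - f(x_{n-1}))

Iteration 1:
  f(-0.070000) = -1.142508
  f(0.980000) = 0.604689
  x_2 = 0.980000 - 0.604689×(0.980000 - (-0.070000))/(0.604689 - (-1.142508))
       = 0.616605
Iteration 2:
  f(0.980000) = 0.604689
  f(0.616605) = 0.076831
  x_3 = 0.616605 - 0.076831×(0.616605 - 0.980000)/(0.076831 - 0.604689)
       = 0.563712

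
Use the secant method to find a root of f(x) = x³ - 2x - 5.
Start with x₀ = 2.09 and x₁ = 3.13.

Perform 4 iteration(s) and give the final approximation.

f(x) = x³ - 2x - 5
x₀ = 2.09, x₁ = 3.13

Secant formula: x_{n+1} = x_n - f(x_n)(x_n - x_{n-1})/(f(x_n) - f(x_{n-1}))

Iteration 1:
  f(2.090000) = -0.050671
  f(3.130000) = 19.404297
  x_2 = 3.130000 - 19.404297×(3.130000 - 2.090000)/(19.404297 - (-0.050671))
       = 2.092709
Iteration 2:
  f(3.130000) = 19.404297
  f(2.092709) = -0.020547
  x_3 = 2.092709 - (-0.020547)×(2.092709 - 3.130000)/(-0.020547 - 19.404297)
       = 2.093806
Iteration 3:
  f(2.092709) = -0.020547
  f(2.093806) = -0.008318
  x_4 = 2.093806 - (-0.008318)×(2.093806 - 2.092709)/(-0.008318 - (-0.020547))
       = 2.094552
Iteration 4:
  f(2.093806) = -0.008318
  f(2.094552) = 0.000009
  x_5 = 2.094552 - 0.000009×(2.094552 - 2.093806)/(0.000009 - (-0.008318))
       = 2.094551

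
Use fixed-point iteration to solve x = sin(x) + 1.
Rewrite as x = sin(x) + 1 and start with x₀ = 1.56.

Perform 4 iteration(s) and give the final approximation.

Equation: x = sin(x) + 1
Fixed-point form: x = sin(x) + 1
x₀ = 1.56

x_1 = g(1.560000) = 1.999942
x_2 = g(1.999942) = 1.909322
x_3 = g(1.909322) = 1.943245
x_4 = g(1.943245) = 1.931439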